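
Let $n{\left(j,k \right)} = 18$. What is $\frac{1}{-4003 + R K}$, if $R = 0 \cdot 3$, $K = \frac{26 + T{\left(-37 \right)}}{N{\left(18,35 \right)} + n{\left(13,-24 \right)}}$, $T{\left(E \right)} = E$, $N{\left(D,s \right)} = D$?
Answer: $- \frac{1}{4003} \approx -0.00024981$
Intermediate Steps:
$K = - \frac{11}{36}$ ($K = \frac{26 - 37}{18 + 18} = - \frac{11}{36} \approx -0.30556$)
$R = 0$
$\frac{1}{-4003 + R K} = \frac{1}{-4003 + 0 \left(- \frac{11}{36}\right)} = \frac{1}{-4003 + 0} = \frac{1}{-4003} = - \frac{1}{4003}$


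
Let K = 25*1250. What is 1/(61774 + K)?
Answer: 1/93024 ≈ 1.0750e-5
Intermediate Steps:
K = 31250
1/(61774 + K) = 1/(61774 + 31250) = 1/93024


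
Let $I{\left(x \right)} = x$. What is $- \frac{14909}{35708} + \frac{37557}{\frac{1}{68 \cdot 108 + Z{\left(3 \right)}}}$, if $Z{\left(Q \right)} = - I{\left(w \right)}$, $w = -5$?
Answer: $\frac{9855636266335}{35708} \approx 2.7601 \cdot 10^{8}$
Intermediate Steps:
$Z{\left(Q \right)} = 5$ ($Z{\left(Q \right)} = \left(-1\right) \left(-5\right) = 5$)
$- \frac{14909}{35708} + \frac{37557}{\frac{1}{68 \cdot 108 + Z{\left(3 \right)}}} = - \frac{14909}{35708} + \frac{37557}{\frac{1}{68 \cdot 108 + 5}} = \left(-14909\right) \frac{1}{35708} + \frac{37557}{\frac{1}{7344 + 5}} = - \frac{14909}{35708} + \frac{37557}{\frac{1}{7349}} = - \frac{14909}{35708} + 37557 \frac{1}{\frac{1}{7349}} = - \frac{14909}{35708} + 37557 \cdot 7349 = - \frac{14909}{35708} + 276006393 = \frac{9855636266335}{35708}$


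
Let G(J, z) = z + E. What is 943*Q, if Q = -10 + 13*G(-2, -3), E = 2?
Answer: -21689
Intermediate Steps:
G(J, z) = 2 + z (G(J, z) = z + 2 = 2 + z)
Q = -23 (Q = -10 + 13*(2 - 3) = -10 + 13*(-1) = -10 - 13 = -23)
943*Q = 943*(-23) = -21689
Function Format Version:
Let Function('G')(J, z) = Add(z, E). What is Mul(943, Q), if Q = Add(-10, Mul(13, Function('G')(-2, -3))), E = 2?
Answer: -21689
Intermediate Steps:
Function('G')(J, z) = Add(2, z) (Function('G')(J, z) = Add(z, 2) = Add(2, z))
Q = -23 (Q = Add(-10, Mul(13, Add(2, -3))) = Add(-10, Mul(13, -1)) = Add(-10, -13) = -23)
Mul(943, Q) = Mul(943, -23) = -21689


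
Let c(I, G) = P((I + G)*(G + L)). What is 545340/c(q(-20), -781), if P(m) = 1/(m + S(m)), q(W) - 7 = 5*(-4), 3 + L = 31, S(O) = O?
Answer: 652097939760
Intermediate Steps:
L = 28 (L = -3 + 31 = 28)
q(W) = -13 (q(W) = 7 + 5*(-4) = 7 - 20 = -13)
P(m) = 1/(2*m) (P(m) = 1/(m + m) = 1/(2*m))
c(I, G) = 1/(2*(28 + G)*(G + I)) (c(I, G) = 1/(2*(((I + G)*(G + 28)))) = 1/(2*(((G + I)*(28 + G)))) = 1/(2*(((28 + G)*(G + I)))) = (1/((28 + G)*(G + I)))/2 = 1/(2*(28 + G)*(G + I)))
545340/c(q(-20), -781) = 545340/((1/(2*((-781)² + 28*(-781) + 28*(-13) - 781*(-13))))) = 545340/((1/(2*(609961 - 21868 - 364 + 10153)))) = 545340/(((½)/597882)) = 545340/(((½)*(1/597882))) = 545340/(1/1195764) = 545340*1195764 = 652097939760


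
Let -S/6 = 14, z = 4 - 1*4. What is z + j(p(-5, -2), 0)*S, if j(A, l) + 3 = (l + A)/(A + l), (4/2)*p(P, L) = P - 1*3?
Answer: 168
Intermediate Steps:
p(P, L) = -3/2 + P/2 (p(P, L) = (P - 1*3)/2 = (P - 3)/2 = (-3 + P)/2 = -3/2 + P/2)
j(A, l) = -2 (j(A, l) = -3 + (l + A)/(A + l) = -3 + (A + l)/(A + l) = -3 + 1 = -2)
z = 0 (z = 4 - 4 = 0)
S = -84 (S = -6*14 = -84)
z + j(p(-5, -2), 0)*S = 0 - 2*(-84) = 0 + 168 = 168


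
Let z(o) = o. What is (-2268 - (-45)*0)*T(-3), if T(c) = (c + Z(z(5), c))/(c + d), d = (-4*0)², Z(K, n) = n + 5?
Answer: -756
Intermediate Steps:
Z(K, n) = 5 + n
d = 0 (d = 0² = 0)
T(c) = (5 + 2*c)/c (T(c) = (c + (5 + c))/(c + 0) = (5 + 2*c)/c)
(-2268 - (-45)*0)*T(-3) = (-2268 - (-45)*0)*(2 + 5/(-3)) = (-2268 - 1*0)*(2 + 5*(-⅓)) = (-2268 + 0)*(2 - 5/3) = -2268*⅓ = -756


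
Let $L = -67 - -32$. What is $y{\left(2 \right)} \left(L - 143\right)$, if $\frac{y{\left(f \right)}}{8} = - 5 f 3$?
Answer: $42720$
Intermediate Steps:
$y{\left(f \right)} = - 120 f$ ($y{\left(f \right)} = 8 - 5 f 3 = 8 \left(- 15 f\right) = - 120 f$)
$L = -35$ ($L = -67 + 32 = -35$)
$y{\left(2 \right)} \left(L - 143\right) = \left(-120\right) 2 \left(-35 - 143\right) = \left(-240\right) \left(-178\right) = 42720$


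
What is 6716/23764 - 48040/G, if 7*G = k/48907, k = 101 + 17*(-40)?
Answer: 97708336420501/3439839 ≈ 2.8405e+7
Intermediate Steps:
k = -579 (k = 101 - 680 = -579)
G = -579/342349 (G = (-579/48907)/7 = (-579*1/48907)/7 = (⅐)*(-579/48907) = -579/342349 ≈ -0.0016913)
6716/23764 - 48040/G = 6716/23764 - 48040/(-579/342349) = 6716*(1/23764) - 48040*(-342349/579) = 1679/5941 + 16446445960/579 = 97708336420501/3439839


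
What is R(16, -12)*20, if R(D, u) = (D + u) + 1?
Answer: 100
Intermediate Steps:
R(D, u) = 1 + D + u
R(16, -12)*20 = (1 + 16 - 12)*20 = 5*20 = 100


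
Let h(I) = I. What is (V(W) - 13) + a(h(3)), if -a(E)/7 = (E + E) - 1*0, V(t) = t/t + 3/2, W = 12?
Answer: -105/2 ≈ -52.500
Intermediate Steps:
V(t) = 5/2 (V(t) = 1 + 3*(½) = 1 + 3/2 = 5/2)
a(E) = -14*E (a(E) = -7*((E + E) - 1*0) = -7*(2*E + 0) = -14*E)
(V(W) - 13) + a(h(3)) = (5/2 - 13) - 14*3 = -21/2 - 42 = -105/2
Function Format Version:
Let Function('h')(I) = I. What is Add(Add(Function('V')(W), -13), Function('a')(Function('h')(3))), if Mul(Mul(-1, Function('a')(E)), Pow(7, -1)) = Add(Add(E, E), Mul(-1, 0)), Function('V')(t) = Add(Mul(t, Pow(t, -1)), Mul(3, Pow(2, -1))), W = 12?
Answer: Rational(-105, 2) ≈ -52.500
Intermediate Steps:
Function('V')(t) = Rational(5, 2) (Function('V')(t) = Add(1, Mul(3, Rational(1, 2))) = Add(1, Rational(3, 2)) = Rational(5, 2))
Function('a')(E) = Mul(-14, E) (Function('a')(E) = Mul(-7, Add(Add(E, E), Mul(-1, 0))) = Mul(-7, Add(Mul(2, E), 0)) = Mul(-7, Mul(2, E)) = Mul(-14, E))
Add(Add(Function('V')(W), -13), Function('a')(Function('h')(3))) = Add(Add(Rational(5, 2), -13), Mul(-14, 3)) = Add(Rational(-21, 2), -42) = Rational(-105, 2)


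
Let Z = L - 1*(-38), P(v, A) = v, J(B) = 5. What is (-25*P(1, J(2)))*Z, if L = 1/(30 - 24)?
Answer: -5725/6 ≈ -954.17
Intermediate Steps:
L = ⅙ (L = 1/6 = ⅙ ≈ 0.16667)
Z = 229/6 (Z = ⅙ - 1*(-38) = ⅙ + 38 = 229/6 ≈ 38.167)
(-25*P(1, J(2)))*Z = -25*1*(229/6) = -25*229/6 = -5725/6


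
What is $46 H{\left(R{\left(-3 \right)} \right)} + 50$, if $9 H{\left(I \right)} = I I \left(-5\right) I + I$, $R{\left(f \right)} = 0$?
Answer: $50$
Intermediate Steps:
$H{\left(I \right)} = - \frac{5 I^{3}}{9} + \frac{I}{9}$ ($H{\left(I \right)} = \frac{I I \left(-5\right) I + I}{9} = \frac{I - 5 I I + I}{9} = \frac{I \left(- 5 I^{2}\right) + I}{9} = \frac{- 5 I^{3} + I}{9} = \frac{I - 5 I^{3}}{9} = - \frac{5 I^{3}}{9} + \frac{I}{9}$)
$46 H{\left(R{\left(-3 \right)} \right)} + 50 = 46 \cdot \frac{1}{9} \cdot 0 \left(1 - 5 \cdot 0^{2}\right) + 50 = 46 \cdot \frac{1}{9} \cdot 0 \left(1 - 0\right) + 50 = 46 \cdot \frac{1}{9} \cdot 0 \left(1 + 0\right) + 50 = 46 \cdot \frac{1}{9} \cdot 0 \cdot 1 + 50 = 46 \cdot 0 + 50 = 0 + 50 = 50$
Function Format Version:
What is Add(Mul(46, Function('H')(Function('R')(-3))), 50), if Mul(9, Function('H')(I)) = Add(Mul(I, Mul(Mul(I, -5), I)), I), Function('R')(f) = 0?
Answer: 50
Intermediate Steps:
Function('H')(I) = Add(Mul(Rational(-5, 9), Pow(I, 3)), Mul(Rational(1, 9), I)) (Function('H')(I) = Mul(Rational(1, 9), Add(Mul(I, Mul(Mul(I, -5), I)), I)) = Mul(Rational(1, 9), Add(Mul(I, Mul(Mul(-5, I), I)), I)) = Mul(Rational(1, 9), Add(Mul(I, Mul(-5, Pow(I, 2))), I)) = Mul(Rational(1, 9), Add(Mul(-5, Pow(I, 3)), I)) = Mul(Rational(1, 9), Add(I, Mul(-5, Pow(I, 3)))) = Add(Mul(Rational(-5, 9), Pow(I, 3)), Mul(Rational(1, 9), I)))
Add(Mul(46, Function('H')(Function('R')(-3))), 50) = Add(Mul(46, Mul(Rational(1, 9), 0, Add(1, Mul(-5, Pow(0, 2))))), 50) = Add(Mul(46, Mul(Rational(1, 9), 0, Add(1, Mul(-5, 0)))), 50) = Add(Mul(46, Mul(Rational(1, 9), 0, Add(1, 0))), 50) = Add(Mul(46, Mul(Rational(1, 9), 0, 1)), 50) = Add(Mul(46, 0), 50) = Add(0, 50) = 50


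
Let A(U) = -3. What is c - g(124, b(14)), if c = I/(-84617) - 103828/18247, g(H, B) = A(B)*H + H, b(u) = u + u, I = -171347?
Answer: 1467916505/6007807 ≈ 244.33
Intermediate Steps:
b(u) = 2*u
g(H, B) = -2*H (g(H, B) = -3*H + H = -2*H)
c = -22019631/6007807 (c = -171347/(-84617) - 103828/18247 = -171347*(-1/84617) - 103828*1/18247 = 171347/84617 - 404/71 = -22019631/6007807 ≈ -3.6652)
c - g(124, b(14)) = -22019631/6007807 - (-2)*124 = -22019631/6007807 - 1*(-248) = -22019631/6007807 + 248 = 1467916505/6007807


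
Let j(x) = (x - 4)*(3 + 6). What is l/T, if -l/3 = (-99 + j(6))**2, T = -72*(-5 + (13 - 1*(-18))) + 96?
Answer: 6561/592 ≈ 11.083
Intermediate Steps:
j(x) = -36 + 9*x (j(x) = (-4 + x)*9 = -36 + 9*x)
T = -1776 (T = -72*(-5 + (13 + 18)) + 96 = -72*(-5 + 31) + 96 = -72*26 + 96 = -1872 + 96 = -1776)
l = -19683 (l = -3*(-99 + (-36 + 9*6))**2 = -3*(-99 + (-36 + 54))**2 = -3*(-99 + 18)**2 = -3*(-81)**2 = -3*6561 = -19683)
l/T = -19683/(-1776) = -19683*(-1/1776) = 6561/592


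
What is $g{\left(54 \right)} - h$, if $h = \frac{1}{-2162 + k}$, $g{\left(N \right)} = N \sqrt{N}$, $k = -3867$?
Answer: $\frac{1}{6029} + 162 \sqrt{6} \approx 396.82$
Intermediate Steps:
$g{\left(N \right)} = N^{\frac{3}{2}}$
$h = - \frac{1}{6029}$ ($h = \frac{1}{-2162 - 3867} = \frac{1}{-6029} = - \frac{1}{6029} \approx -0.00016587$)
$g{\left(54 \right)} - h = 54^{\frac{3}{2}} - - \frac{1}{6029} = 162 \sqrt{6} + \frac{1}{6029} = \frac{1}{6029} + 162 \sqrt{6}$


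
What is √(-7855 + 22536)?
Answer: √14681 ≈ 121.17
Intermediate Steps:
√(-7855 + 22536) = √14681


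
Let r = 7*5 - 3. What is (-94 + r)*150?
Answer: -9300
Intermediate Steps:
r = 32 (r = 35 - 3 = 32)
(-94 + r)*150 = (-94 + 32)*150 = -62*150 = -9300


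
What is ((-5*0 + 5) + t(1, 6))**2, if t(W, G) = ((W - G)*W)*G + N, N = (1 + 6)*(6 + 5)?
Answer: 2704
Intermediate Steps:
N = 77 (N = 7*11 = 77)
t(W, G) = 77 + G*W*(W - G) (t(W, G) = ((W - G)*W)*G + 77 = (W*(W - G))*G + 77 = G*W*(W - G) + 77 = 77 + G*W*(W - G))
((-5*0 + 5) + t(1, 6))**2 = ((-5*0 + 5) + (77 + 6*1**2 - 1*1*6**2))**2 = ((0 + 5) + (77 + 6*1 - 1*1*36))**2 = (5 + (77 + 6 - 36))**2 = (5 + 47)**2 = 52**2 = 2704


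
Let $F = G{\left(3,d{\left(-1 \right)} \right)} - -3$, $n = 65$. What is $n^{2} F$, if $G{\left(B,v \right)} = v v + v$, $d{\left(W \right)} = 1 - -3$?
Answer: $97175$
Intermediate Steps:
$d{\left(W \right)} = 4$ ($d{\left(W \right)} = 1 + 3 = 4$)
$G{\left(B,v \right)} = v + v^{2}$ ($G{\left(B,v \right)} = v^{2} + v = v + v^{2}$)
$F = 23$ ($F = 4 \left(1 + 4\right) - -3 = 4 \cdot 5 + 3 = 20 + 3 = 23$)
$n^{2} F = 65^{2} \cdot 23 = 4225 \cdot 23 = 97175$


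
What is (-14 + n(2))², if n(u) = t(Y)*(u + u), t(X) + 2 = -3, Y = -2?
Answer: 1156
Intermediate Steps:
t(X) = -5 (t(X) = -2 - 3 = -5)
n(u) = -10*u (n(u) = -5*(u + u) = -10*u)
(-14 + n(2))² = (-14 - 10*2)² = (-14 - 20)² = (-34)² = 1156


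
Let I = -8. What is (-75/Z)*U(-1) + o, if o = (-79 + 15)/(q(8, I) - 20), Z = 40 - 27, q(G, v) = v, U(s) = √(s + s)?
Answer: 16/7 - 75*I*√2/13 ≈ 2.2857 - 8.1589*I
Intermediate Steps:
U(s) = √2*√s (U(s) = √(2*s) = √2*√s)
Z = 13
o = 16/7 (o = (-79 + 15)/(-8 - 20) = -64/(-28) = -64*(-1/28) = 16/7 ≈ 2.2857)
(-75/Z)*U(-1) + o = (-75/13)*(√2*√(-1)) + 16/7 = (-75*1/13)*(√2*I) + 16/7 = -75*I*√2/13 + 16/7 = 16/7 - 75*I*√2/13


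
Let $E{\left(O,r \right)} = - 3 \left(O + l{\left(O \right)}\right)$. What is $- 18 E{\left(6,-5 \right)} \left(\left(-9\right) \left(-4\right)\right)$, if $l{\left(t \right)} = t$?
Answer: $23328$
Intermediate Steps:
$E{\left(O,r \right)} = - 6 O$ ($E{\left(O,r \right)} = - 3 \left(O + O\right) = - 3 \cdot 2 O = - 6 O$)
$- 18 E{\left(6,-5 \right)} \left(\left(-9\right) \left(-4\right)\right) = - 18 \left(\left(-6\right) 6\right) \left(\left(-9\right) \left(-4\right)\right) = \left(-18\right) \left(-36\right) 36 = 648 \cdot 36 = 23328$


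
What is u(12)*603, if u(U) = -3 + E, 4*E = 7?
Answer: -3015/4 ≈ -753.75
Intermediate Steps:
E = 7/4 (E = (¼)*7 = 7/4 ≈ 1.7500)
u(U) = -5/4 (u(U) = -3 + 7/4 = -5/4)
u(12)*603 = -5/4*603 = -3015/4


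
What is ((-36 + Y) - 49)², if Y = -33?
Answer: 13924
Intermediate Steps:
((-36 + Y) - 49)² = ((-36 - 33) - 49)² = (-69 - 49)² = (-118)² = 13924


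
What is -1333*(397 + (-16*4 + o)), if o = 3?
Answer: -447888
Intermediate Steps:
-1333*(397 + (-16*4 + o)) = -1333*(397 + (-16*4 + 3)) = -1333*(397 + (-64 + 3)) = -1333*(397 - 61) = -1333*336 = -447888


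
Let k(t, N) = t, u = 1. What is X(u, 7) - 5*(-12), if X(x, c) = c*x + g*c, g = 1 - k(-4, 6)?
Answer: 102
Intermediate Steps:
g = 5 (g = 1 - 1*(-4) = 1 + 4 = 5)
X(x, c) = 5*c + c*x (X(x, c) = c*x + 5*c = 5*c + c*x)
X(u, 7) - 5*(-12) = 7*(5 + 1) - 5*(-12) = 7*6 + 60 = 42 + 60 = 102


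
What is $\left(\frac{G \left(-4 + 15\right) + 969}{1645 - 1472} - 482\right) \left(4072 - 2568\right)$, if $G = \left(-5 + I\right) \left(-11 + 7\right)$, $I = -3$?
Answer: $- \frac{123425760}{173} \approx -7.1344 \cdot 10^{5}$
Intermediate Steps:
$G = 32$ ($G = \left(-5 - 3\right) \left(-11 + 7\right) = \left(-8\right) \left(-4\right) = 32$)
$\left(\frac{G \left(-4 + 15\right) + 969}{1645 - 1472} - 482\right) \left(4072 - 2568\right) = \left(\frac{32 \left(-4 + 15\right) + 969}{1645 - 1472} - 482\right) \left(4072 - 2568\right) = \left(\frac{32 \cdot 11 + 969}{173} - 482\right) 1504 = \left(\left(352 + 969\right) \frac{1}{173} - 482\right) 1504 = \left(1321 \cdot \frac{1}{173} - 482\right) 1504 = \left(\frac{1321}{173} - 482\right) 1504 = \left(- \frac{82065}{173}\right) 1504 = - \frac{123425760}{173}$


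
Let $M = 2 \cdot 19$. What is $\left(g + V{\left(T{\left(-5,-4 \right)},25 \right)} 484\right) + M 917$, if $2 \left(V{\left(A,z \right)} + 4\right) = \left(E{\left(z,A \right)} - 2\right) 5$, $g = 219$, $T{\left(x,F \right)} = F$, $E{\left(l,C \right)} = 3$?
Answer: $34339$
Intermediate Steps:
$M = 38$
$V{\left(A,z \right)} = - \frac{3}{2}$ ($V{\left(A,z \right)} = -4 + \frac{\left(3 - 2\right) 5}{2} = -4 + \frac{1 \cdot 5}{2} = -4 + \frac{1}{2} \cdot 5 = -4 + \frac{5}{2} = - \frac{3}{2}$)
$\left(g + V{\left(T{\left(-5,-4 \right)},25 \right)} 484\right) + M 917 = \left(219 - 726\right) + 38 \cdot 917 = \left(219 - 726\right) + 34846 = -507 + 34846 = 34339$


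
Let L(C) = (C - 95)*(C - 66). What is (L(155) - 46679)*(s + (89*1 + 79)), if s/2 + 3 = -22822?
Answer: 1880180398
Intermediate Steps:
s = -45650 (s = -6 + 2*(-22822) = -6 - 45644 = -45650)
L(C) = (-95 + C)*(-66 + C)
(L(155) - 46679)*(s + (89*1 + 79)) = ((6270 + 155² - 161*155) - 46679)*(-45650 + (89*1 + 79)) = ((6270 + 24025 - 24955) - 46679)*(-45650 + (89 + 79)) = (5340 - 46679)*(-45650 + 168) = -41339*(-45482) = 1880180398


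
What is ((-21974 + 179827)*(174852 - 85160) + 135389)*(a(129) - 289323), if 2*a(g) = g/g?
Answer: -8192621787268925/2 ≈ -4.0963e+15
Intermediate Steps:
a(g) = 1/2 (a(g) = (g/g)/2 = (1/2)*1 = 1/2)
((-21974 + 179827)*(174852 - 85160) + 135389)*(a(129) - 289323) = ((-21974 + 179827)*(174852 - 85160) + 135389)*(1/2 - 289323) = (157853*89692 + 135389)*(-578645/2) = (14158151276 + 135389)*(-578645/2) = 14158286665*(-578645/2) = -8192621787268925/2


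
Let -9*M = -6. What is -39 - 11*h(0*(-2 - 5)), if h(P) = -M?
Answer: -95/3 ≈ -31.667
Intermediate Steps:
M = ⅔ (M = -⅑*(-6) = ⅔ ≈ 0.66667)
h(P) = -⅔ (h(P) = -1*⅔ = -⅔)
-39 - 11*h(0*(-2 - 5)) = -39 - 11*(-⅔) = -39 + 22/3 = -95/3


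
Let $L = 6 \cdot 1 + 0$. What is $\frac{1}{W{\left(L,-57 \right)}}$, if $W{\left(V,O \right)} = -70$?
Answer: $- \frac{1}{70} \approx -0.014286$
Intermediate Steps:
$L = 6$ ($L = 6 + 0 = 6$)
$\frac{1}{W{\left(L,-57 \right)}} = \frac{1}{-70} = - \frac{1}{70}$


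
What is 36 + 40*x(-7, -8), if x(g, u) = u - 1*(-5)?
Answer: -84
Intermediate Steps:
x(g, u) = 5 + u (x(g, u) = u + 5 = 5 + u)
36 + 40*x(-7, -8) = 36 + 40*(5 - 8) = 36 + 40*(-3) = 36 - 120 = -84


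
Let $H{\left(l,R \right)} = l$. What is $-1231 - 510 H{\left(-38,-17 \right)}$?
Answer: $18149$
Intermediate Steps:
$-1231 - 510 H{\left(-38,-17 \right)} = -1231 - -19380 = -1231 + 19380 = 18149$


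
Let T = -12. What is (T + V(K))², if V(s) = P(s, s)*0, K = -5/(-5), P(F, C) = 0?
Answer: 144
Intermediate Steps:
K = 1 (K = -5*(-⅕) = 1)
V(s) = 0 (V(s) = 0*0 = 0)
(T + V(K))² = (-12 + 0)² = (-12)² = 144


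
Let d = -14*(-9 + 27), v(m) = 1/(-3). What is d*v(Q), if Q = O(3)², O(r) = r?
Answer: 84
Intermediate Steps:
Q = 9 (Q = 3² = 9)
v(m) = -⅓
d = -252 (d = -14*18 = -252)
d*v(Q) = -252*(-⅓) = 84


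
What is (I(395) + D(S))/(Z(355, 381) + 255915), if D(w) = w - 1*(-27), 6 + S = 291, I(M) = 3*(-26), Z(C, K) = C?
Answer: 117/128135 ≈ 0.00091310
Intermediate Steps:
I(M) = -78
S = 285 (S = -6 + 291 = 285)
D(w) = 27 + w (D(w) = w + 27 = 27 + w)
(I(395) + D(S))/(Z(355, 381) + 255915) = (-78 + (27 + 285))/(355 + 255915) = (-78 + 312)/256270 = 234*(1/256270) = 117/128135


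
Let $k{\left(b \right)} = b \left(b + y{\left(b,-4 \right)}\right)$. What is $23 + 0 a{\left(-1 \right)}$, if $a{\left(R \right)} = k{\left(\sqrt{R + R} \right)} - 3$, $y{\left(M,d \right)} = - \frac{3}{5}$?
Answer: $23$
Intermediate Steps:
$y{\left(M,d \right)} = - \frac{3}{5}$ ($y{\left(M,d \right)} = \left(-3\right) \frac{1}{5} = - \frac{3}{5}$)
$k{\left(b \right)} = b \left(- \frac{3}{5} + b\right)$ ($k{\left(b \right)} = b \left(b - \frac{3}{5}\right) = b \left(- \frac{3}{5} + b\right)$)
$a{\left(R \right)} = -3 + \frac{\sqrt{2} \sqrt{R} \left(-3 + 5 \sqrt{2} \sqrt{R}\right)}{5}$ ($a{\left(R \right)} = \frac{\sqrt{R + R} \left(-3 + 5 \sqrt{R + R}\right)}{5} - 3 = \frac{\sqrt{2 R} \left(-3 + 5 \sqrt{2 R}\right)}{5} - 3 = \frac{\sqrt{2} \sqrt{R} \left(-3 + 5 \sqrt{2} \sqrt{R}\right)}{5} - 3 = -3 + \frac{\sqrt{2} \sqrt{R} \left(-3 + 5 \sqrt{2} \sqrt{R}\right)}{5}$)
$23 + 0 a{\left(-1 \right)} = 23 + 0 \left(-3 + 2 \left(-1\right) - \frac{3 \sqrt{2} \sqrt{-1}}{5}\right) = 23 + 0 \left(-3 - 2 - \frac{3 \sqrt{2} i}{5}\right) = 23 + 0 \left(-3 - 2 - \frac{3 i \sqrt{2}}{5}\right) = 23 + 0 \left(-5 - \frac{3 i \sqrt{2}}{5}\right) = 23 + 0 = 23$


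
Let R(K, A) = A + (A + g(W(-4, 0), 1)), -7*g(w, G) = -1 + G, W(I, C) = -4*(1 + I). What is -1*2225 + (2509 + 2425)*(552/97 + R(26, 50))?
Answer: 50367543/97 ≈ 5.1925e+5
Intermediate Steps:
W(I, C) = -4 - 4*I
g(w, G) = ⅐ - G/7 (g(w, G) = -(-1 + G)/7 = ⅐ - G/7)
R(K, A) = 2*A (R(K, A) = A + (A + (⅐ - ⅐*1)) = A + (A + (⅐ - ⅐)) = A + (A + 0) = A + A = 2*A)
-1*2225 + (2509 + 2425)*(552/97 + R(26, 50)) = -1*2225 + (2509 + 2425)*(552/97 + 2*50) = -2225 + 4934*(552*(1/97) + 100) = -2225 + 4934*(552/97 + 100) = -2225 + 4934*(10252/97) = -2225 + 50583368/97 = 50367543/97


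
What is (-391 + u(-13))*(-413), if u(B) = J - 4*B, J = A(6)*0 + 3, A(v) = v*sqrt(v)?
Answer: 138768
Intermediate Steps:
A(v) = v**(3/2)
J = 3 (J = 6**(3/2)*0 + 3 = (6*sqrt(6))*0 + 3 = 0 + 3 = 3)
u(B) = 3 - 4*B
(-391 + u(-13))*(-413) = (-391 + (3 - 4*(-13)))*(-413) = (-391 + (3 + 52))*(-413) = (-391 + 55)*(-413) = -336*(-413) = 138768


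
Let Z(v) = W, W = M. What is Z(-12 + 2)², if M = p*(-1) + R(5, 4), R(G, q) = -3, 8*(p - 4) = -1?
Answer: 3025/64 ≈ 47.266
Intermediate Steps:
p = 31/8 (p = 4 + (⅛)*(-1) = 4 - ⅛ = 31/8 ≈ 3.8750)
M = -55/8 (M = (31/8)*(-1) - 3 = -31/8 - 3 = -55/8 ≈ -6.8750)
W = -55/8 ≈ -6.8750
Z(v) = -55/8
Z(-12 + 2)² = (-55/8)² = 3025/64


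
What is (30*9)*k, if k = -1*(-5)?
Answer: 1350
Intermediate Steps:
k = 5
(30*9)*k = (30*9)*5 = 270*5 = 1350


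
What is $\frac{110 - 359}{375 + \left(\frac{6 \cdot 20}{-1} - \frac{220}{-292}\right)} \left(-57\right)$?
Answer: $\frac{1036089}{18670} \approx 55.495$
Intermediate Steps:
$\frac{110 - 359}{375 + \left(\frac{6 \cdot 20}{-1} - \frac{220}{-292}\right)} \left(-57\right) = - \frac{249}{375 + \left(120 \left(-1\right) - - \frac{55}{73}\right)} \left(-57\right) = - \frac{249}{375 + \left(-120 + \frac{55}{73}\right)} \left(-57\right) = - \frac{249}{375 - \frac{8705}{73}} \left(-57\right) = - \frac{249}{\frac{18670}{73}} \left(-57\right) = \left(-249\right) \frac{73}{18670} \left(-57\right) = \left(- \frac{18177}{18670}\right) \left(-57\right) = \frac{1036089}{18670}$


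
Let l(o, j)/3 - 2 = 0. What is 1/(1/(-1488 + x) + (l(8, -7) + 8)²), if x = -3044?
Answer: 4532/888271 ≈ 0.0051020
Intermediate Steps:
l(o, j) = 6 (l(o, j) = 6 + 3*0 = 6 + 0 = 6)
1/(1/(-1488 + x) + (l(8, -7) + 8)²) = 1/(1/(-1488 - 3044) + (6 + 8)²) = 1/(1/(-4532) + 14²) = 1/(-1/4532 + 196) = 1/(888271/4532) = 4532/888271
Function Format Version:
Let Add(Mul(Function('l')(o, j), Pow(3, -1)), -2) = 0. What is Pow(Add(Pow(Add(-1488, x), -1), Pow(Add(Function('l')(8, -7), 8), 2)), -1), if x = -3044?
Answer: Rational(4532, 888271) ≈ 0.0051020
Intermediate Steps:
Function('l')(o, j) = 6 (Function('l')(o, j) = Add(6, Mul(3, 0)) = Add(6, 0) = 6)
Pow(Add(Pow(Add(-1488, x), -1), Pow(Add(Function('l')(8, -7), 8), 2)), -1) = Pow(Add(Pow(Add(-1488, -3044), -1), Pow(Add(6, 8), 2)), -1) = Pow(Add(Pow(-4532, -1), Pow(14, 2)), -1) = Pow(Add(Rational(-1, 4532), 196), -1) = Pow(Rational(888271, 4532), -1) = Rational(4532, 888271)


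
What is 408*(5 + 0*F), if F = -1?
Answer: 2040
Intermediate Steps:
408*(5 + 0*F) = 408*(5 + 0*(-1)) = 408*(5 + 0) = 408*5 = 2040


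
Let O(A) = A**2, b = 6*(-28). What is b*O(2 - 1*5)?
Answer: -1512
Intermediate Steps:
b = -168
b*O(2 - 1*5) = -168*(2 - 1*5)**2 = -168*(2 - 5)**2 = -168*(-3)**2 = -168*9 = -1512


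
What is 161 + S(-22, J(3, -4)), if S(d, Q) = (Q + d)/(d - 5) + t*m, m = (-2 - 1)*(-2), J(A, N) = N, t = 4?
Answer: 5021/27 ≈ 185.96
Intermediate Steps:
m = 6 (m = -3*(-2) = 6)
S(d, Q) = 24 + (Q + d)/(-5 + d) (S(d, Q) = (Q + d)/(d - 5) + 4*6 = (Q + d)/(-5 + d) + 24 = 24 + (Q + d)/(-5 + d))
161 + S(-22, J(3, -4)) = 161 + (-120 - 4 + 25*(-22))/(-5 - 22) = 161 + (-120 - 4 - 550)/(-27) = 161 - 1/27*(-674) = 161 + 674/27 = 5021/27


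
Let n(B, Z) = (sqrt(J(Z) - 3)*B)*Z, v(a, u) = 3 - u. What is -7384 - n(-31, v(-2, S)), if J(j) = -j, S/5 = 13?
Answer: -7384 - 1922*sqrt(59) ≈ -22147.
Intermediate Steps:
S = 65 (S = 5*13 = 65)
n(B, Z) = B*Z*sqrt(-3 - Z) (n(B, Z) = (sqrt(-Z - 3)*B)*Z = (sqrt(-3 - Z)*B)*Z = (B*sqrt(-3 - Z))*Z = B*Z*sqrt(-3 - Z))
-7384 - n(-31, v(-2, S)) = -7384 - (-31)*(3 - 1*65)*sqrt(-3 - (3 - 1*65)) = -7384 - (-31)*(3 - 65)*sqrt(-3 - (3 - 65)) = -7384 - (-31)*(-62)*sqrt(-3 - 1*(-62)) = -7384 - (-31)*(-62)*sqrt(-3 + 62) = -7384 - (-31)*(-62)*sqrt(59) = -7384 - 1922*sqrt(59)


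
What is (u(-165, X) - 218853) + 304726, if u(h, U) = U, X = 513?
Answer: 86386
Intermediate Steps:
(u(-165, X) - 218853) + 304726 = (513 - 218853) + 304726 = -218340 + 304726 = 86386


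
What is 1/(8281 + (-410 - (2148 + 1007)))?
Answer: 1/4716 ≈ 0.00021204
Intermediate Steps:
1/(8281 + (-410 - (2148 + 1007))) = 1/(8281 + (-410 - 1*3155)) = 1/(8281 + (-410 - 3155)) = 1/(8281 - 3565) = 1/4716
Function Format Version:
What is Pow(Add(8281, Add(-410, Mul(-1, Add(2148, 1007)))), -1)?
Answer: Rational(1, 4716) ≈ 0.00021204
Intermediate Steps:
Pow(Add(8281, Add(-410, Mul(-1, Add(2148, 1007)))), -1) = Pow(Add(8281, Add(-410, Mul(-1, 3155))), -1) = Pow(Add(8281, Add(-410, -3155)), -1) = Pow(Add(8281, -3565), -1) = Pow(4716, -1) = Rational(1, 4716)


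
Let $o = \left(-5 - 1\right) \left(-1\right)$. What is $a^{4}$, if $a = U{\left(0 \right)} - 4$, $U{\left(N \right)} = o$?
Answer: $16$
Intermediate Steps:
$o = 6$ ($o = \left(-6\right) \left(-1\right) = 6$)
$U{\left(N \right)} = 6$
$a = 2$ ($a = 6 - 4 = 2$)
$a^{4} = 2^{4} = 16$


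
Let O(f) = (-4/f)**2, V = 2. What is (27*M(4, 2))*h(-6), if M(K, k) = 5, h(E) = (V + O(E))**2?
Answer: 2420/3 ≈ 806.67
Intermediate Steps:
O(f) = 16/f**2
h(E) = (2 + 16/E**2)**2
(27*M(4, 2))*h(-6) = (27*5)*(4*(8 + (-6)**2)**2/(-6)**4) = 135*(4*(1/1296)*(8 + 36)**2) = 135*(4*(1/1296)*44**2) = 135*(4*(1/1296)*1936) = 135*(484/81) = 2420/3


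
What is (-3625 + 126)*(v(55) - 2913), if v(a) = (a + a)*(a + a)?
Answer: -32145313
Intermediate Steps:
v(a) = 4*a**2 (v(a) = (2*a)*(2*a) = 4*a**2)
(-3625 + 126)*(v(55) - 2913) = (-3625 + 126)*(4*55**2 - 2913) = -3499*(4*3025 - 2913) = -3499*(12100 - 2913) = -3499*9187 = -32145313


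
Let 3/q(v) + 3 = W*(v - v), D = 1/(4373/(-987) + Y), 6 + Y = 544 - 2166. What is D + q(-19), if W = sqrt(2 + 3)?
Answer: -1612196/1611209 ≈ -1.0006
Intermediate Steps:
Y = -1628 (Y = -6 + (544 - 2166) = -6 - 1622 = -1628)
W = sqrt(5) ≈ 2.2361
D = -987/1611209 (D = 1/(4373/(-987) - 1628) = 1/(4373*(-1/987) - 1628) = 1/(-4373/987 - 1628) = 1/(-1611209/987) = -987/1611209 ≈ -0.00061258)
q(v) = -1 (q(v) = 3/(-3 + sqrt(5)*(v - v)) = 3/(-3 + sqrt(5)*0) = 3/(-3 + 0) = 3/(-3) = 3*(-1/3) = -1)
D + q(-19) = -987/1611209 - 1 = -1612196/1611209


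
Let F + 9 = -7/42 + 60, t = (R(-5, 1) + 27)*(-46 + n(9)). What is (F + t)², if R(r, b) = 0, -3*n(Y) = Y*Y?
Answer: 132733441/36 ≈ 3.6870e+6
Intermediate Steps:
n(Y) = -Y²/3 (n(Y) = -Y*Y/3 = -Y²/3)
t = -1971 (t = (0 + 27)*(-46 - ⅓*9²) = 27*(-46 - ⅓*81) = 27*(-46 - 27) = 27*(-73) = -1971)
F = 305/6 (F = -9 + (-7/42 + 60) = -9 + (-7*1/42 + 60) = -9 + (-⅙ + 60) = -9 + 359/6 = 305/6 ≈ 50.833)
(F + t)² = (305/6 - 1971)² = (-11521/6)² = 132733441/36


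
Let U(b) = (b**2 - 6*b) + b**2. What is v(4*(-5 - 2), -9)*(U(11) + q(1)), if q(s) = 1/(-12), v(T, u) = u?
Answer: -6333/4 ≈ -1583.3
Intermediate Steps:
U(b) = -6*b + 2*b**2
q(s) = -1/12
v(4*(-5 - 2), -9)*(U(11) + q(1)) = -9*(2*11*(-3 + 11) - 1/12) = -9*(2*11*8 - 1/12) = -9*(176 - 1/12) = -9*2111/12 = -6333/4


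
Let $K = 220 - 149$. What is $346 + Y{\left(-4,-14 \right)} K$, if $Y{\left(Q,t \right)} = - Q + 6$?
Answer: $1056$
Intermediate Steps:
$Y{\left(Q,t \right)} = 6 - Q$
$K = 71$ ($K = 220 - 149 = 71$)
$346 + Y{\left(-4,-14 \right)} K = 346 + \left(6 - -4\right) 71 = 346 + \left(6 + 4\right) 71 = 346 + 10 \cdot 71 = 346 + 710 = 1056$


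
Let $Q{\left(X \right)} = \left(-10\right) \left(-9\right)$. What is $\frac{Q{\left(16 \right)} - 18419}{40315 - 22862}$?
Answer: $- \frac{18329}{17453} \approx -1.0502$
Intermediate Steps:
$Q{\left(X \right)} = 90$
$\frac{Q{\left(16 \right)} - 18419}{40315 - 22862} = \frac{90 - 18419}{40315 - 22862} = - \frac{18329}{17453}$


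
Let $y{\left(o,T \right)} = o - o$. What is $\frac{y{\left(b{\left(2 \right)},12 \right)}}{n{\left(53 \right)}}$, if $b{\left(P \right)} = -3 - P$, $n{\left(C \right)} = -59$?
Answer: $0$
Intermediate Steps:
$y{\left(o,T \right)} = 0$
$\frac{y{\left(b{\left(2 \right)},12 \right)}}{n{\left(53 \right)}} = \frac{0}{-59} = 0 \left(- \frac{1}{59}\right) = 0$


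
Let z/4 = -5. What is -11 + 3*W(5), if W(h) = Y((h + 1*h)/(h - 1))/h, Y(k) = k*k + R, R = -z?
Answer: 19/4 ≈ 4.7500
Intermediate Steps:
z = -20 (z = 4*(-5) = -20)
R = 20 (R = -1*(-20) = 20)
Y(k) = 20 + k**2 (Y(k) = k*k + 20 = k**2 + 20 = 20 + k**2)
W(h) = (20 + 4*h**2/(-1 + h)**2)/h (W(h) = (20 + ((h + 1*h)/(h - 1))**2)/h = (20 + ((h + h)/(-1 + h))**2)/h = (20 + ((2*h)/(-1 + h))**2)/h = (20 + (2*h/(-1 + h))**2)/h = (20 + 4*h**2/(-1 + h)**2)/h)
-11 + 3*W(5) = -11 + 3*(20/5 + 4*5/(-1 + 5)**2) = -11 + 3*(20*(1/5) + 4*5/4**2) = -11 + 3*(4 + 4*5*(1/16)) = -11 + 3*(4 + 5/4) = -11 + 3*(21/4) = -11 + 63/4 = 19/4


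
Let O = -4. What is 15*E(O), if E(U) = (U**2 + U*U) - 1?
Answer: 465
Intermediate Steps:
E(U) = -1 + 2*U**2 (E(U) = (U**2 + U**2) - 1 = 2*U**2 - 1 = -1 + 2*U**2)
15*E(O) = 15*(-1 + 2*(-4)**2) = 15*(-1 + 2*16) = 15*(-1 + 32) = 15*31 = 465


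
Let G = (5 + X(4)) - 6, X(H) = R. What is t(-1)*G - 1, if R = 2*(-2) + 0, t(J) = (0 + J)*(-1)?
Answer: -6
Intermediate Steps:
t(J) = -J (t(J) = J*(-1) = -J)
R = -4 (R = -4 + 0 = -4)
X(H) = -4
G = -5 (G = (5 - 4) - 6 = 1 - 6 = -5)
t(-1)*G - 1 = -1*(-1)*(-5) - 1 = 1*(-5) - 1 = -5 - 1 = -6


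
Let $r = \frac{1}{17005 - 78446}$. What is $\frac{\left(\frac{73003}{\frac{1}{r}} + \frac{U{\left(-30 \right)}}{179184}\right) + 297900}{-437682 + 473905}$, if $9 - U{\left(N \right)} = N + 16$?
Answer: $\frac{3279640750941191}{398787850628112} \approx 8.224$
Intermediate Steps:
$r = - \frac{1}{61441}$ ($r = \frac{1}{-61441} = - \frac{1}{61441} \approx -1.6276 \cdot 10^{-5}$)
$U{\left(N \right)} = -7 - N$ ($U{\left(N \right)} = 9 - \left(N + 16\right) = 9 - \left(16 + N\right) = -7 - N$)
$\frac{\left(\frac{73003}{\frac{1}{r}} + \frac{U{\left(-30 \right)}}{179184}\right) + 297900}{-437682 + 473905} = \frac{\left(\frac{73003}{\frac{1}{- \frac{1}{61441}}} + \frac{-7 - -30}{179184}\right) + 297900}{-437682 + 473905} = \frac{\left(\frac{73003}{-61441} + \left(-7 + 30\right) \frac{1}{179184}\right) + 297900}{36223} = \left(\left(73003 \left(- \frac{1}{61441}\right) + 23 \cdot \frac{1}{179184}\right) + 297900\right) \frac{1}{36223} = \left(\left(- \frac{73003}{61441} + \frac{23}{179184}\right) + 297900\right) \frac{1}{36223} = \left(- \frac{13079556409}{11009244144} + 297900\right) \frac{1}{36223} = \frac{3279640750941191}{11009244144} \cdot \frac{1}{36223} = \frac{3279640750941191}{398787850628112}$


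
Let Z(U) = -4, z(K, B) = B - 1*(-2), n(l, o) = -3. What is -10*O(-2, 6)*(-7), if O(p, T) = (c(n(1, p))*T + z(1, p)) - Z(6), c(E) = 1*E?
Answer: -980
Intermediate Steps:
z(K, B) = 2 + B (z(K, B) = B + 2 = 2 + B)
c(E) = E
O(p, T) = 6 + p - 3*T (O(p, T) = (-3*T + (2 + p)) - 1*(-4) = (2 + p - 3*T) + 4 = 6 + p - 3*T)
-10*O(-2, 6)*(-7) = -10*(6 - 2 - 3*6)*(-7) = -10*(6 - 2 - 18)*(-7) = -10*(-14)*(-7) = 140*(-7) = -980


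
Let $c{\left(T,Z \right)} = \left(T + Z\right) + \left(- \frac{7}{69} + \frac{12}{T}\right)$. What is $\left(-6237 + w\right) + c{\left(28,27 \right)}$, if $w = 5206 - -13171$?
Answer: $\frac{5890343}{483} \approx 12195.0$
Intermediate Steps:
$w = 18377$ ($w = 5206 + 13171 = 18377$)
$c{\left(T,Z \right)} = - \frac{7}{69} + T + Z + \frac{12}{T}$ ($c{\left(T,Z \right)} = \left(T + Z\right) + \left(\left(-7\right) \frac{1}{69} + \frac{12}{T}\right) = \left(T + Z\right) - \left(\frac{7}{69} - \frac{12}{T}\right) = - \frac{7}{69} + T + Z + \frac{12}{T}$)
$\left(-6237 + w\right) + c{\left(28,27 \right)} = \left(-6237 + 18377\right) + \left(- \frac{7}{69} + 28 + 27 + \frac{12}{28}\right) = 12140 + \left(- \frac{7}{69} + 28 + 27 + 12 \cdot \frac{1}{28}\right) = 12140 + \left(- \frac{7}{69} + 28 + 27 + \frac{3}{7}\right) = 12140 + \frac{26723}{483} = \frac{5890343}{483}$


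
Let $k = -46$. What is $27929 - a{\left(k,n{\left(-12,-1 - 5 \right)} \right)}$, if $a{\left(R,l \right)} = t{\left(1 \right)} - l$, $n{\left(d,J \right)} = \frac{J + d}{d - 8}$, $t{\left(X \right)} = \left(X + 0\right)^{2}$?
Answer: $\frac{279289}{10} \approx 27929.0$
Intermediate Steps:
$t{\left(X \right)} = X^{2}$
$n{\left(d,J \right)} = \frac{J + d}{-8 + d}$
$a{\left(R,l \right)} = 1 - l$ ($a{\left(R,l \right)} = 1^{2} - l = 1 - l$)
$27929 - a{\left(k,n{\left(-12,-1 - 5 \right)} \right)} = 27929 - \left(1 - \frac{\left(-1 - 5\right) - 12}{-8 - 12}\right) = 27929 - \left(1 - \frac{-6 - 12}{-20}\right) = 27929 - \left(1 - \left(- \frac{1}{20}\right) \left(-18\right)\right) = 27929 - \left(1 - \frac{9}{10}\right) = 27929 - \frac{1}{10} = \frac{279289}{10}$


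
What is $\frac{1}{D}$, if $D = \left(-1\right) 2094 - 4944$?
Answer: $- \frac{1}{7038} \approx -0.00014209$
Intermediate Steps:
$D = -7038$ ($D = -2094 - 4944 = -7038$)
$\frac{1}{D} = \frac{1}{-7038} = - \frac{1}{7038}$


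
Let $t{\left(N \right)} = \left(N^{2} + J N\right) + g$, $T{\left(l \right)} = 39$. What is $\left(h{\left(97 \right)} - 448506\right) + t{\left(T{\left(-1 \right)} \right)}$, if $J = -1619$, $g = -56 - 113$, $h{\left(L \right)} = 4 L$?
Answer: $-509907$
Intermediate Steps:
$g = -169$ ($g = -56 - 113 = -169$)
$t{\left(N \right)} = -169 + N^{2} - 1619 N$ ($t{\left(N \right)} = \left(N^{2} - 1619 N\right) - 169 = -169 + N^{2} - 1619 N$)
$\left(h{\left(97 \right)} - 448506\right) + t{\left(T{\left(-1 \right)} \right)} = \left(4 \cdot 97 - 448506\right) - \left(63310 - 1521\right) = \left(388 - 448506\right) - 61789 = -448118 - 61789 = -509907$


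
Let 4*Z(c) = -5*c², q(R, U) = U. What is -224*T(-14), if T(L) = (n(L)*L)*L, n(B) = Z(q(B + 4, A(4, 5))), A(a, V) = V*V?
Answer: 34300000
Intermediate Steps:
A(a, V) = V²
Z(c) = -5*c²/4 (Z(c) = (-5*c²)/4 = -5*c²/4)
n(B) = -3125/4 (n(B) = -5*(5²)²/4 = -5/4*25² = -5/4*625 = -3125/4)
T(L) = -3125*L²/4 (T(L) = (-3125*L/4)*L = -3125*L²/4)
-224*T(-14) = -(-175000)*(-14)² = -(-175000)*196 = -224*(-153125) = 34300000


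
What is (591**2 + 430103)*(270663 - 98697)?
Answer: 134027548944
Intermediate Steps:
(591**2 + 430103)*(270663 - 98697) = (349281 + 430103)*171966 = 779384*171966 = 134027548944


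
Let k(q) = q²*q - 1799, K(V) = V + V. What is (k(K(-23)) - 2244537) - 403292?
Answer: -2746964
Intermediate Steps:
K(V) = 2*V
k(q) = -1799 + q³ (k(q) = q³ - 1799 = -1799 + q³)
(k(K(-23)) - 2244537) - 403292 = ((-1799 + (2*(-23))³) - 2244537) - 403292 = ((-1799 + (-46)³) - 2244537) - 403292 = ((-1799 - 97336) - 2244537) - 403292 = (-99135 - 2244537) - 403292 = -2343672 - 403292 = -2746964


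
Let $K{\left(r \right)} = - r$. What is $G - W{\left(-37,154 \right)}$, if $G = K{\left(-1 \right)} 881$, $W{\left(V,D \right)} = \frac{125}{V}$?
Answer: $\frac{32722}{37} \approx 884.38$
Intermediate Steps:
$G = 881$ ($G = \left(-1\right) \left(-1\right) 881 = 1 \cdot 881 = 881$)
$G - W{\left(-37,154 \right)} = 881 - \frac{125}{-37} = 881 - 125 \left(- \frac{1}{37}\right) = 881 - - \frac{125}{37} = 881 + \frac{125}{37} = \frac{32722}{37}$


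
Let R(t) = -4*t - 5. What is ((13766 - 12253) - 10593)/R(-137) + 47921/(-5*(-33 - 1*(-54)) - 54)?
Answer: -3051647/9593 ≈ -318.11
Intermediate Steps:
R(t) = -5 - 4*t
((13766 - 12253) - 10593)/R(-137) + 47921/(-5*(-33 - 1*(-54)) - 54) = ((13766 - 12253) - 10593)/(-5 - 4*(-137)) + 47921/(-5*(-33 - 1*(-54)) - 54) = (1513 - 10593)/(-5 + 548) + 47921/(-5*(-33 + 54) - 54) = -9080/543 + 47921/(-5*21 - 54) = -9080*1/543 + 47921/(-105 - 54) = -9080/543 + 47921/(-159) = -9080/543 + 47921*(-1/159) = -9080/543 - 47921/159 = -3051647/9593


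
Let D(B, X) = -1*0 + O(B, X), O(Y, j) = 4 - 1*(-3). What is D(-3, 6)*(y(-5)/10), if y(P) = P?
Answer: -7/2 ≈ -3.5000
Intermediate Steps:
O(Y, j) = 7 (O(Y, j) = 4 + 3 = 7)
D(B, X) = 7 (D(B, X) = -1*0 + 7 = 0 + 7 = 7)
D(-3, 6)*(y(-5)/10) = 7*(-5/10) = 7*(-5*1/10) = 7*(-1/2) = -7/2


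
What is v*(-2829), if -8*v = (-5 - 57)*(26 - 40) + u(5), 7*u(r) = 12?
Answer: 2152869/7 ≈ 3.0755e+5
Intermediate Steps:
u(r) = 12/7 (u(r) = (1/7)*12 = 12/7)
v = -761/7 (v = -((-5 - 57)*(26 - 40) + 12/7)/8 = -(-62*(-14) + 12/7)/8 = -(868 + 12/7)/8 = -1/8*6088/7 = -761/7 ≈ -108.71)
v*(-2829) = -761/7*(-2829) = 2152869/7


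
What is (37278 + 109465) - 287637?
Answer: -140894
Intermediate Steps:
(37278 + 109465) - 287637 = 146743 - 287637 = -140894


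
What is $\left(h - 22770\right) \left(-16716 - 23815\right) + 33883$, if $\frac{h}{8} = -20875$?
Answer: $7691601753$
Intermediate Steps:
$h = -167000$ ($h = 8 \left(-20875\right) = -167000$)
$\left(h - 22770\right) \left(-16716 - 23815\right) + 33883 = \left(-167000 - 22770\right) \left(-16716 - 23815\right) + 33883 = \left(-189770\right) \left(-40531\right) + 33883 = 7691567870 + 33883 = 7691601753$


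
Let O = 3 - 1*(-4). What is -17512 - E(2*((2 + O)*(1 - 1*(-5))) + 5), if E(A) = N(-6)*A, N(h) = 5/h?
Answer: -104507/6 ≈ -17418.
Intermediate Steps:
O = 7 (O = 3 + 4 = 7)
E(A) = -5*A/6 (E(A) = (5/(-6))*A = (5*(-⅙))*A = -5*A/6)
-17512 - E(2*((2 + O)*(1 - 1*(-5))) + 5) = -17512 - (-5)*(2*((2 + 7)*(1 - 1*(-5))) + 5)/6 = -17512 - (-5)*(2*(9*(1 + 5)) + 5)/6 = -17512 - (-5)*(2*(9*6) + 5)/6 = -17512 - (-5)*(2*54 + 5)/6 = -17512 - (-5)*(108 + 5)/6 = -17512 - (-5)*113/6 = -17512 - 1*(-565/6) = -17512 + 565/6 = -104507/6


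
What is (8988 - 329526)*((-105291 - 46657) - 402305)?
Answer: 177659148114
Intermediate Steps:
(8988 - 329526)*((-105291 - 46657) - 402305) = -320538*(-151948 - 402305) = -320538*(-554253) = 177659148114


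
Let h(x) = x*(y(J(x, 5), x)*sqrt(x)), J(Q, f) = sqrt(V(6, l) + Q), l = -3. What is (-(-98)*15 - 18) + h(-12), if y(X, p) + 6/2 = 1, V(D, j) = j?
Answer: 1452 + 48*I*sqrt(3) ≈ 1452.0 + 83.138*I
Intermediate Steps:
J(Q, f) = sqrt(-3 + Q)
y(X, p) = -2 (y(X, p) = -3 + 1 = -2)
h(x) = -2*x**(3/2) (h(x) = x*(-2*sqrt(x)) = -2*x**(3/2))
(-(-98)*15 - 18) + h(-12) = (-(-98)*15 - 18) - (-48)*I*sqrt(3) = (-49*(-30) - 18) - (-48)*I*sqrt(3) = (1470 - 18) + 48*I*sqrt(3) = 1452 + 48*I*sqrt(3)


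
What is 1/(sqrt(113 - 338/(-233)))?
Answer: sqrt(690379)/8889 ≈ 0.093474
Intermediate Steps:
1/(sqrt(113 - 338/(-233))) = 1/(sqrt(113 - 338*(-1/233))) = 1/(sqrt(113 + 338/233)) = 1/(sqrt(26667/233)) = 1/(3*sqrt(690379)/233) = sqrt(690379)/8889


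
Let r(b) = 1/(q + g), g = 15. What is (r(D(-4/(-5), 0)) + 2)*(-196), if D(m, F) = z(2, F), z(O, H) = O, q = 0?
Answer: -6076/15 ≈ -405.07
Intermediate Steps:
D(m, F) = 2
r(b) = 1/15 (r(b) = 1/(0 + 15) = 1/15)
(r(D(-4/(-5), 0)) + 2)*(-196) = (1/15 + 2)*(-196) = (31/15)*(-196) = -6076/15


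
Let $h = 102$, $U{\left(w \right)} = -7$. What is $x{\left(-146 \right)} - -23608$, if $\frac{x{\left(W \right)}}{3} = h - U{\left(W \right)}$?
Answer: $23935$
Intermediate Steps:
$x{\left(W \right)} = 327$ ($x{\left(W \right)} = 3 \left(102 - -7\right) = 3 \left(102 + 7\right) = 3 \cdot 109 = 327$)
$x{\left(-146 \right)} - -23608 = 327 - -23608 = 327 + 23608 = 23935$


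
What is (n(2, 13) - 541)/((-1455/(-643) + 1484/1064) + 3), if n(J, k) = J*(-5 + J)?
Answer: -13365398/162671 ≈ -82.162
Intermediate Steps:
(n(2, 13) - 541)/((-1455/(-643) + 1484/1064) + 3) = (2*(-5 + 2) - 541)/((-1455/(-643) + 1484/1064) + 3) = (2*(-3) - 541)/((-1455*(-1/643) + 1484*(1/1064)) + 3) = (-6 - 541)/((1455/643 + 53/38) + 3) = -547/(89369/24434 + 3) = -547/162671/24434 = -547*24434/162671 = -13365398/162671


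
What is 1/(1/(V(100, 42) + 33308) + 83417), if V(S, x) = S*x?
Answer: 37508/3128804837 ≈ 1.1988e-5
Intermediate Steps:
1/(1/(V(100, 42) + 33308) + 83417) = 1/(1/(100*42 + 33308) + 83417) = 1/(1/(4200 + 33308) + 83417) = 1/(1/37508 + 83417) = 1/(3128804837/37508) = 37508/3128804837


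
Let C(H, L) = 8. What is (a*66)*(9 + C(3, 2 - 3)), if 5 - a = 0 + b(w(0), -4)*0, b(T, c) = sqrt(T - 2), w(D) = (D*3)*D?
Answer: 5610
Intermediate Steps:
w(D) = 3*D**2 (w(D) = (3*D)*D = 3*D**2)
b(T, c) = sqrt(-2 + T)
a = 5 (a = 5 - (0 + sqrt(-2 + 3*0**2)*0) = 5 - (0 + sqrt(-2 + 3*0)*0) = 5 - (0 + sqrt(-2 + 0)*0) = 5 - (0 + sqrt(-2)*0) = 5 - (0 + (I*sqrt(2))*0) = 5 - (0 + 0) = 5 - 1*0 = 5 + 0 = 5)
(a*66)*(9 + C(3, 2 - 3)) = (5*66)*(9 + 8) = 330*17 = 5610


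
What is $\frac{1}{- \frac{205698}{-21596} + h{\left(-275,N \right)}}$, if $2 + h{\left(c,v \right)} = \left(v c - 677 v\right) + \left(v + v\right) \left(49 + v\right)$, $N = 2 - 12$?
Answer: $\frac{10798}{94455773} \approx 0.00011432$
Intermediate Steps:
$N = -10$ ($N = 2 - 12 = -10$)
$h{\left(c,v \right)} = -2 - 677 v + c v + 2 v \left(49 + v\right)$ ($h{\left(c,v \right)} = -2 + \left(\left(v c - 677 v\right) + \left(v + v\right) \left(49 + v\right)\right) = -2 + \left(\left(c v - 677 v\right) + 2 v \left(49 + v\right)\right) = -2 + \left(\left(- 677 v + c v\right) + 2 v \left(49 + v\right)\right) = -2 + \left(- 677 v + c v + 2 v \left(49 + v\right)\right) = -2 - 677 v + c v + 2 v \left(49 + v\right)$)
$\frac{1}{- \frac{205698}{-21596} + h{\left(-275,N \right)}} = \frac{1}{- \frac{205698}{-21596} - \left(-8538 - 200\right)} = \frac{1}{\left(-205698\right) \left(- \frac{1}{21596}\right) + \left(-2 + 5790 + 2 \cdot 100 + 2750\right)} = \frac{1}{\frac{102849}{10798} + \left(-2 + 5790 + 200 + 2750\right)} = \frac{1}{\frac{102849}{10798} + 8738} = \frac{1}{\frac{94455773}{10798}} = \frac{10798}{94455773}$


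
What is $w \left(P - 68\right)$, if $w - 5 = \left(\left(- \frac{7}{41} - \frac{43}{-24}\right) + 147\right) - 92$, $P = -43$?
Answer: $- \frac{2243495}{328} \approx -6839.9$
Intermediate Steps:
$w = \frac{60635}{984}$ ($w = 5 + \left(\left(\left(- \frac{7}{41} - \frac{43}{-24}\right) + 147\right) - 92\right) = 5 + \left(\left(\left(\left(-7\right) \frac{1}{41} - - \frac{43}{24}\right) + 147\right) - 92\right) = 5 + \left(\left(\left(- \frac{7}{41} + \frac{43}{24}\right) + 147\right) - 92\right) = 5 + \left(\left(\frac{1595}{984} + 147\right) - 92\right) = 5 + \left(\frac{146243}{984} - 92\right) = 5 + \frac{55715}{984} = \frac{60635}{984} \approx 61.621$)
$w \left(P - 68\right) = \frac{60635 \left(-43 - 68\right)}{984} = \frac{60635}{984} \left(-111\right) = - \frac{2243495}{328}$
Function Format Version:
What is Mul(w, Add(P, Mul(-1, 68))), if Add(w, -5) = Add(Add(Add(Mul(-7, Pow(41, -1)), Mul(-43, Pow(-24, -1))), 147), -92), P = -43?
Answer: Rational(-2243495, 328) ≈ -6839.9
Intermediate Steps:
w = Rational(60635, 984) (w = Add(5, Add(Add(Add(Mul(-7, Pow(41, -1)), Mul(-43, Pow(-24, -1))), 147), -92)) = Add(5, Add(Add(Add(Mul(-7, Rational(1, 41)), Mul(-43, Rational(-1, 24))), 147), -92)) = Add(5, Add(Add(Add(Rational(-7, 41), Rational(43, 24)), 147), -92)) = Add(5, Add(Add(Rational(1595, 984), 147), -92)) = Add(5, Add(Rational(146243, 984), -92)) = Add(5, Rational(55715, 984)) = Rational(60635, 984) ≈ 61.621)
Mul(w, Add(P, Mul(-1, 68))) = Mul(Rational(60635, 984), Add(-43, Mul(-1, 68))) = Mul(Rational(60635, 984), Add(-43, -68)) = Mul(Rational(60635, 984), -111) = Rational(-2243495, 328)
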